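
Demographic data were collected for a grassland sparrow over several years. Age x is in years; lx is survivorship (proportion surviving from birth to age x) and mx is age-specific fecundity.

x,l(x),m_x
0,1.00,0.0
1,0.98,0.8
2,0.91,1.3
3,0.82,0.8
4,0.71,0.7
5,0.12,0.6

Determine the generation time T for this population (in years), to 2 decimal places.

2.34

lx·mx: 0, 0.784, 1.183, 0.656, 0.497, 0.072 → R0 = 3.192
x·lx·mx: 0, 0.784, 2.366, 1.968, 1.988, 0.36 → Σ = 7.466
T = 7.466 / 3.192 = 2.338972… → 2.34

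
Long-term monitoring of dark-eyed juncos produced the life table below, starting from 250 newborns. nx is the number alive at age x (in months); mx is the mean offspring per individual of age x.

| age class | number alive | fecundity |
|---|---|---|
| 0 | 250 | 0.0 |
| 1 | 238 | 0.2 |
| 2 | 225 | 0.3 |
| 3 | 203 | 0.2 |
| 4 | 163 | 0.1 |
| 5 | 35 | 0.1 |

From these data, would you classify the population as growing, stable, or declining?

lx = nx/n0 = nx/250: 1, 0.952, 0.9, 0.812, 0.652, 0.14
R0 = Σ lx·mx = 0 + 0.1904 + 0.27 + 0.1624 + 0.0652 + 0.014 = 0.702
R0 < 1, so the population is declining.

declining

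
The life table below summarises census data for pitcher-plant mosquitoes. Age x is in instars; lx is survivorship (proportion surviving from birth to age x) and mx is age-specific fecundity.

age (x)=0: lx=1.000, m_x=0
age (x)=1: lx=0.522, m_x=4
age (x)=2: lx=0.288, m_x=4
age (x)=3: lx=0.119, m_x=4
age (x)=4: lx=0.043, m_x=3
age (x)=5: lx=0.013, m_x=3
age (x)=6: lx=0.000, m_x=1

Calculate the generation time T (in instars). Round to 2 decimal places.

lx·mx: 0, 2.088, 1.152, 0.476, 0.129, 0.039, 0 → R0 = 3.884
x·lx·mx: 0, 2.088, 2.304, 1.428, 0.516, 0.195, 0 → Σ = 6.531
T = 6.531 / 3.884 = 1.681514… → 1.68

1.68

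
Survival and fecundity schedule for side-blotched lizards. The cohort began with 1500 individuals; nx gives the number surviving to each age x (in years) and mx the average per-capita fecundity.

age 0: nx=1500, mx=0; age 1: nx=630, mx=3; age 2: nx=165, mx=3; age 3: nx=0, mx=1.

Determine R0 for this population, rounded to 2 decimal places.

lx = nx/n0 = nx/1500: 1, 0.42, 0.11, 0
lx·mx by age: 0, 1.26, 0.33, 0
R0 = Σ lx·mx = 1.59 → 1.59

1.59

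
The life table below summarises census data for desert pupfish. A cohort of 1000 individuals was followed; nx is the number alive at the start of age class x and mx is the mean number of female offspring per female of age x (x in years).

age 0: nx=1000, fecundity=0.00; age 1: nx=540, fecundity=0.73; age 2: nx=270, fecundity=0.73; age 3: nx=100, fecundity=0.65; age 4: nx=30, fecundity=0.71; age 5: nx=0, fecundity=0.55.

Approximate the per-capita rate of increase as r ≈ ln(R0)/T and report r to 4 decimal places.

lx = nx/n0 = nx/1000: 1, 0.54, 0.27, 0.1, 0.03, 0
R0 = Σ lx·mx = 0 + 0.3942 + 0.1971 + 0.065 + 0.0213 + 0 = 0.6776
Σ x·lx·mx = 1.0686; T = 1.0686/0.6776 = 1.57704…
r ≈ ln(R0)/T = ln(0.6776)/1.57704… = -0.246791… → -0.2468

-0.2468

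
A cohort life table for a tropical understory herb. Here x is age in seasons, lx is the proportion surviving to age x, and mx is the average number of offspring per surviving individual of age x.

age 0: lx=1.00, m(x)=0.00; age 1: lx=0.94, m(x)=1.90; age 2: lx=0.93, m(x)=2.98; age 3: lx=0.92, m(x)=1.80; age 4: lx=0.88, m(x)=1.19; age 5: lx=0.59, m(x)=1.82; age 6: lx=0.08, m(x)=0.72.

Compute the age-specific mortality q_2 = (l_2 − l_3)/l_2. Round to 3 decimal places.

q_2 = (l_2 − l_3) / l_2 = (0.93 − 0.92) / 0.93
     = 0.01 / 0.93 = 0.010753… → 0.011

0.011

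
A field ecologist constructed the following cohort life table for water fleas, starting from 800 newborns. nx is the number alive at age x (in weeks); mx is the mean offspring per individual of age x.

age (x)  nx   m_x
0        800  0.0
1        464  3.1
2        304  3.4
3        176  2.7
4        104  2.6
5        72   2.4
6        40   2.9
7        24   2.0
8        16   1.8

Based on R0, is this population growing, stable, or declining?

lx = nx/n0 = nx/800: 1, 0.58, 0.38, 0.22, 0.13, 0.09, 0.05, 0.03, 0.02
R0 = Σ lx·mx = 0 + 1.798 + 1.292 + 0.594 + 0.338 + 0.216 + 0.145 + 0.06 + 0.036 = 4.479
R0 > 1, so the population is growing.

growing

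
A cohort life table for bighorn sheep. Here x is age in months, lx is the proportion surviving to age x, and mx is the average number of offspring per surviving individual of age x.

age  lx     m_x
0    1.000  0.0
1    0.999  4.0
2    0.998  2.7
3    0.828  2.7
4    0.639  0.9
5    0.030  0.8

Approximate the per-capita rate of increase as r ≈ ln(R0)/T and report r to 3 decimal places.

1.160

R0 = Σ lx·mx = 0 + 3.996 + 2.6946 + 2.2356 + 0.5751 + 0.024 = 9.5253
Σ x·lx·mx = 18.5124; T = 18.5124/9.5253 = 1.9435…
r ≈ ln(R0)/T = ln(9.5253)/1.9435… = 1.15974… → 1.160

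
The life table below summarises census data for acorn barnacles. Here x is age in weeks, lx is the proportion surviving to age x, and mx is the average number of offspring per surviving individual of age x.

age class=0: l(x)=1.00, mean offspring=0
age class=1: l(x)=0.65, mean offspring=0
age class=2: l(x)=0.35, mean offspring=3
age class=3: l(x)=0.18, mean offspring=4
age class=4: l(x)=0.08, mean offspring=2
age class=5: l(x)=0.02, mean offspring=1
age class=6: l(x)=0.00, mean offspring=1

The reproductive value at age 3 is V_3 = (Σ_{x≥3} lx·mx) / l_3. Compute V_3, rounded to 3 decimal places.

5.000

lx·mx for x ≥ 3: 0.72, 0.16, 0.02, 0 → sum = 0.9
V_3 = 0.9 / l_3 = 0.9 / 0.18 = 5 → 5.000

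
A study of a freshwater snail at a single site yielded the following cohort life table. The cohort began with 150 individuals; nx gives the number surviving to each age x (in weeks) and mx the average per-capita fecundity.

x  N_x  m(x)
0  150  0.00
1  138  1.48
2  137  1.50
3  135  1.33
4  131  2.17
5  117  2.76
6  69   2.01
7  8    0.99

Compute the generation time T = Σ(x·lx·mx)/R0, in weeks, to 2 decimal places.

lx = nx/n0 = nx/150: 1, 0.92, 0.91333…, 0.9, 0.87333…, 0.78, 0.46, 0.05333…
lx·mx: 0, 1.3616, 1.37…, 1.197, 1.895133…, 2.1528, 0.9246, 0.0528… → R0 = 8.953933…
x·lx·mx: 0, 1.3616, 2.74…, 3.591, 7.580533…, 10.764, 5.5476, 0.3696… → Σ = 31.954333…
T = 31.954333… / 8.953933… = 3.568748… → 3.57

3.57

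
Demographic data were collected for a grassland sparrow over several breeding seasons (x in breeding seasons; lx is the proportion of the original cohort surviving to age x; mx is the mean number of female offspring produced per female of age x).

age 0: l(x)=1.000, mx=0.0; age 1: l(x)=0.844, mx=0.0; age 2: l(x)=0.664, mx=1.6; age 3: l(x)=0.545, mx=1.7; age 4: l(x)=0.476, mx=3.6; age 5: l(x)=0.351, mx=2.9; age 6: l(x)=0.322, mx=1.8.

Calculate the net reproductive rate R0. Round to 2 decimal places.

5.30

lx·mx by age: 0, 0, 1.0624, 0.9265, 1.7136, 1.0179, 0.5796
R0 = Σ lx·mx = 5.3 → 5.30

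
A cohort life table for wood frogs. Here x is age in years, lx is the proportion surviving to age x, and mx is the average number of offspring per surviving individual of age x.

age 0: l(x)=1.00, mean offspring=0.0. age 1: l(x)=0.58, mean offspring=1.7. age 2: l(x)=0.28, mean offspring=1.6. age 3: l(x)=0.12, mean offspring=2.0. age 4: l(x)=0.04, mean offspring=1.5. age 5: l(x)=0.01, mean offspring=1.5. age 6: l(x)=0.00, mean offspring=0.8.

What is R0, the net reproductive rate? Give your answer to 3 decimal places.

lx·mx by age: 0, 0.986, 0.448, 0.24, 0.06, 0.015, 0
R0 = Σ lx·mx = 1.749 → 1.749

1.749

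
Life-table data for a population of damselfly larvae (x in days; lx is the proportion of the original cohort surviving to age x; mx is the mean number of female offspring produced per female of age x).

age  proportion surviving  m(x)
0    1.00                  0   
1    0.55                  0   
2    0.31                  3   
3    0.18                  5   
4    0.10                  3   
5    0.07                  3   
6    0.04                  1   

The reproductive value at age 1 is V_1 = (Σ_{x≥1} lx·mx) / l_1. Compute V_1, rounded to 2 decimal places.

4.33

lx·mx for x ≥ 1: 0, 0.93, 0.9, 0.3, 0.21, 0.04 → sum = 2.38
V_1 = 2.38 / l_1 = 2.38 / 0.55 = 4.327273… → 4.33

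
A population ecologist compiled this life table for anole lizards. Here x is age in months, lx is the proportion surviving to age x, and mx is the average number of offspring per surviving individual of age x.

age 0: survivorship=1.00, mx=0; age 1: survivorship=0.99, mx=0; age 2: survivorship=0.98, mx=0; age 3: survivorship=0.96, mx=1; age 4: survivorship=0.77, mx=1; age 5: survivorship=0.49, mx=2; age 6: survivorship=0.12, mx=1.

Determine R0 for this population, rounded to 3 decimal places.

2.830

lx·mx by age: 0, 0, 0, 0.96, 0.77, 0.98, 0.12
R0 = Σ lx·mx = 2.83 → 2.830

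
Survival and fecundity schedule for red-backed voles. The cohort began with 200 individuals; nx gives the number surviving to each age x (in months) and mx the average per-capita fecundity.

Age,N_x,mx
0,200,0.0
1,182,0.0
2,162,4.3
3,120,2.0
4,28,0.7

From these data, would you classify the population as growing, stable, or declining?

lx = nx/n0 = nx/200: 1, 0.91, 0.81, 0.6, 0.14
R0 = Σ lx·mx = 0 + 0 + 3.483 + 1.2 + 0.098 = 4.781
R0 > 1, so the population is growing.

growing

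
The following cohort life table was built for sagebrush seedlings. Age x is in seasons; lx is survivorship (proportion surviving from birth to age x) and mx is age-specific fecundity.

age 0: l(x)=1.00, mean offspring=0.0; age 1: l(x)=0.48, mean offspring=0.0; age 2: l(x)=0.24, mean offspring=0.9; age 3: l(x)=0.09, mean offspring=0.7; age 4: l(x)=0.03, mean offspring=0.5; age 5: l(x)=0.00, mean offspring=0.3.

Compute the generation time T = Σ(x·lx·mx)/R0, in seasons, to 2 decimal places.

2.32

lx·mx: 0, 0, 0.216, 0.063, 0.015, 0 → R0 = 0.294
x·lx·mx: 0, 0, 0.432, 0.189, 0.06, 0 → Σ = 0.681
T = 0.681 / 0.294 = 2.316327… → 2.32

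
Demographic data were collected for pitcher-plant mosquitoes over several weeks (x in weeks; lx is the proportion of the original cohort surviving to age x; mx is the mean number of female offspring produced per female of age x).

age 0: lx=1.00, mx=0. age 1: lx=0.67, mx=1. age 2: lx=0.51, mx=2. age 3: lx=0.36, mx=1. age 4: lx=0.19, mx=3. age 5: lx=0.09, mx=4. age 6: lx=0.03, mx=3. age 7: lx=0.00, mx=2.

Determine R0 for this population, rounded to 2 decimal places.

3.07

lx·mx by age: 0, 0.67, 1.02, 0.36, 0.57, 0.36, 0.09, 0
R0 = Σ lx·mx = 3.07 → 3.07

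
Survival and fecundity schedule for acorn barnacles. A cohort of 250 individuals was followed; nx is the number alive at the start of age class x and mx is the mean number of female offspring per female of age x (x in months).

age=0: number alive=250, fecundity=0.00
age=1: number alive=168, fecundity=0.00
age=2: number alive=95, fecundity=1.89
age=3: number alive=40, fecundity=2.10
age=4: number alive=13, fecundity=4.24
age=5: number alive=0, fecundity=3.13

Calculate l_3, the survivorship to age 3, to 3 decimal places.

l_3 = n_3/n_0 = 40/250 = 0.16 → 0.160

0.160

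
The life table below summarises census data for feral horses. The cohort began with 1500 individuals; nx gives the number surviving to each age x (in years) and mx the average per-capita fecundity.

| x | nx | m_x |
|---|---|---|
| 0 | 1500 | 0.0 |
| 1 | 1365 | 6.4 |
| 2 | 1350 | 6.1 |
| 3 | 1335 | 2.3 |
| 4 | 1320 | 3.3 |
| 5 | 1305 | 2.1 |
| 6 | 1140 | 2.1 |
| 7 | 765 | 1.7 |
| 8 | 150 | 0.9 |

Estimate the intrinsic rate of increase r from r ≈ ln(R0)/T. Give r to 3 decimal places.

1.041

lx = nx/n0 = nx/1500: 1, 0.91, 0.9, 0.89, 0.88, 0.87, 0.76, 0.51, 0.1
R0 = Σ lx·mx = 0 + 5.824 + 5.49 + 2.047 + 2.904 + 1.827 + 1.596 + 0.867 + 0.09 = 20.645
Σ x·lx·mx = 60.061; T = 60.061/20.645 = 2.90923…
r ≈ ln(R0)/T = ln(20.645)/2.90923… = 1.04065… → 1.041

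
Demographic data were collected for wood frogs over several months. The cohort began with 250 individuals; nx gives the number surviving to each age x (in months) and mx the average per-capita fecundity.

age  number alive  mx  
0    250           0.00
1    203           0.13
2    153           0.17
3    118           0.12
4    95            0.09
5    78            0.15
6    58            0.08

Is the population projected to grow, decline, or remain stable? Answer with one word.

lx = nx/n0 = nx/250: 1, 0.812, 0.612, 0.472, 0.38, 0.312, 0.232
R0 = Σ lx·mx = 0 + 0.10556 + 0.10404 + 0.05664 + 0.0342 + 0.0468 + 0.01856 = 0.3658
R0 < 1, so the population is declining.

declining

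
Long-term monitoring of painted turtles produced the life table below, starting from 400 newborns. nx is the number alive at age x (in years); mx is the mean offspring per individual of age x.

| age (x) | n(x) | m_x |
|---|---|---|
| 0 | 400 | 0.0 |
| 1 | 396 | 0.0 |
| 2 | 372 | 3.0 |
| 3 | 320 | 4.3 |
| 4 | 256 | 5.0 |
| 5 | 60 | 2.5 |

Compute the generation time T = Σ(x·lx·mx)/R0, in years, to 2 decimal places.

lx = nx/n0 = nx/400: 1, 0.99, 0.93, 0.8, 0.64, 0.15
lx·mx: 0, 0, 2.79, 3.44, 3.2, 0.375 → R0 = 9.805
x·lx·mx: 0, 0, 5.58, 10.32, 12.8, 1.875 → Σ = 30.575
T = 30.575 / 9.805 = 3.118307… → 3.12

3.12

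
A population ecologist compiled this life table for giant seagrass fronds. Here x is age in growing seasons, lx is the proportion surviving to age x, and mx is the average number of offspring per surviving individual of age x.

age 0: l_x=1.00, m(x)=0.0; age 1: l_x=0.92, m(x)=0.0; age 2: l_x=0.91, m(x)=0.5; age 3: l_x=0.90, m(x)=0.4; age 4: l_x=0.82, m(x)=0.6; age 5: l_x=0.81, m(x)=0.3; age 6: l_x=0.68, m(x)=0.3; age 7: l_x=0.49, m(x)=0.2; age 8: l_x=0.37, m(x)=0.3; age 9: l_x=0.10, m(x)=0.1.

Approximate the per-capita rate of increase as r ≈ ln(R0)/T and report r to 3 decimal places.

R0 = Σ lx·mx = 0 + 0 + 0.455 + 0.36 + 0.492 + 0.243 + 0.204 + 0.098 + 0.111 + 0.01 = 1.973
Σ x·lx·mx = 8.061; T = 8.061/1.973 = 4.08566…
r ≈ ln(R0)/T = ln(1.973)/4.08566… = 0.16633… → 0.166

0.166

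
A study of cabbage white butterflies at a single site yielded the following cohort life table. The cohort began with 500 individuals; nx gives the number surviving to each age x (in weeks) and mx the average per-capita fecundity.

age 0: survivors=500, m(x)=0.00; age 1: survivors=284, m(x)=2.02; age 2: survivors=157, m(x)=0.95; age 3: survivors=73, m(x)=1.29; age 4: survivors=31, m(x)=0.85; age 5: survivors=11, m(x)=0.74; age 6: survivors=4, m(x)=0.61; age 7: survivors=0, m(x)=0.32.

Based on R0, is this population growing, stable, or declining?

growing

lx = nx/n0 = nx/500: 1, 0.568, 0.314, 0.146, 0.062, 0.022, 0.008, 0
R0 = Σ lx·mx = 0 + 1.14736 + 0.2983 + 0.18834 + 0.0527 + 0.01628 + 0.00488 + 0 = 1.70786
R0 > 1, so the population is growing.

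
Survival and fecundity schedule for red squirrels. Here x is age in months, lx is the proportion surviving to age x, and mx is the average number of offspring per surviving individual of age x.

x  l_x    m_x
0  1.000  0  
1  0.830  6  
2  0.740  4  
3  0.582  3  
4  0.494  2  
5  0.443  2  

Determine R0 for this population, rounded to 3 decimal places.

lx·mx by age: 0, 4.98, 2.96, 1.746, 0.988, 0.886
R0 = Σ lx·mx = 11.56 → 11.560

11.560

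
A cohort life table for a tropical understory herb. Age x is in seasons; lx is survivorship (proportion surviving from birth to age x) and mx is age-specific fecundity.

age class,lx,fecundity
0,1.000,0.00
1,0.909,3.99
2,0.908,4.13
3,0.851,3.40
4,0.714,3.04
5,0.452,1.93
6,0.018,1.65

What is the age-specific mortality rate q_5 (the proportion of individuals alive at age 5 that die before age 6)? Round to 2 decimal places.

q_5 = (l_5 − l_6) / l_5 = (0.452 − 0.018) / 0.452
     = 0.434 / 0.452 = 0.960177… → 0.96

0.96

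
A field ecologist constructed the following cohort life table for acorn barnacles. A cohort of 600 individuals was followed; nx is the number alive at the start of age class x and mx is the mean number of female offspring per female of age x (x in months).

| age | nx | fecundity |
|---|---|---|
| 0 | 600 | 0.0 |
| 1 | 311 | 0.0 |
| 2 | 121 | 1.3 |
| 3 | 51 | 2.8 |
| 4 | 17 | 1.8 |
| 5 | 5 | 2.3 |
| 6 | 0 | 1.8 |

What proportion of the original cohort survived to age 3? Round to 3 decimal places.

0.085

l_3 = n_3/n_0 = 51/600 = 0.085 → 0.085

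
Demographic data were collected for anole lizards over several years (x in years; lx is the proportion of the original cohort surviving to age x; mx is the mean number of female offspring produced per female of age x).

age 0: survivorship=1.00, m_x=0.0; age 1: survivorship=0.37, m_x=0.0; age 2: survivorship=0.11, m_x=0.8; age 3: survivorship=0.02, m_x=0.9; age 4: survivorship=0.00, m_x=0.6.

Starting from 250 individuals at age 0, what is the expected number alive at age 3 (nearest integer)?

5

Expected survivors = N0 · l_3 = 250 × 0.02 = 5 → 5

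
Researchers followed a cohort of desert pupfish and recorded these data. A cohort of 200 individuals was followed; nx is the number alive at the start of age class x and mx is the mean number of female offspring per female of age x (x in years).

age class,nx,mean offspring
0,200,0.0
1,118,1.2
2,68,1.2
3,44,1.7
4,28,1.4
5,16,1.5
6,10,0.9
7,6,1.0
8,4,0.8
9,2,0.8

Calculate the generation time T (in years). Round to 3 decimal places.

lx = nx/n0 = nx/200: 1, 0.59, 0.34, 0.22, 0.14, 0.08, 0.05, 0.03, 0.02, 0.01
lx·mx: 0, 0.708, 0.408, 0.374, 0.196, 0.12, 0.045, 0.03, 0.016, 0.008 → R0 = 1.905
x·lx·mx: 0, 0.708, 0.816, 1.122, 0.784, 0.6, 0.27, 0.21, 0.128, 0.072 → Σ = 4.71
T = 4.71 / 1.905 = 2.472441… → 2.472

2.472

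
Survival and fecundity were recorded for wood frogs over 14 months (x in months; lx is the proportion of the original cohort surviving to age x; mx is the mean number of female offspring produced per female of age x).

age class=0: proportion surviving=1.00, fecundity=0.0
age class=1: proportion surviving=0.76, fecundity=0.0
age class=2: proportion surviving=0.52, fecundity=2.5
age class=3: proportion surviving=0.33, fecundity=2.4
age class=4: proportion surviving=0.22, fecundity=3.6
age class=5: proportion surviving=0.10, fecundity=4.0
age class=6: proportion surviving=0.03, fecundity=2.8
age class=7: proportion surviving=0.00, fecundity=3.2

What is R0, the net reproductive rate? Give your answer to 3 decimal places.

lx·mx by age: 0, 0, 1.3, 0.792, 0.792, 0.4, 0.084, 0
R0 = Σ lx·mx = 3.368 → 3.368

3.368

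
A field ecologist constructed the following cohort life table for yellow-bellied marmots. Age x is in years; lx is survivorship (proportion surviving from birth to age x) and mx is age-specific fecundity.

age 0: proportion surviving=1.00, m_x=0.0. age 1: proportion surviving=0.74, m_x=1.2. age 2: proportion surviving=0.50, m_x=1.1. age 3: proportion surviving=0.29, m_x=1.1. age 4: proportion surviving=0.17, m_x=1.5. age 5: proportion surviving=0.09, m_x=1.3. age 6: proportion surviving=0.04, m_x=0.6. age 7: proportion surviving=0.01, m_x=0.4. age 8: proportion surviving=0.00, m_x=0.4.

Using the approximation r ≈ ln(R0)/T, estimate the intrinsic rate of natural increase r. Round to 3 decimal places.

0.351

R0 = Σ lx·mx = 0 + 0.888 + 0.55 + 0.319 + 0.255 + 0.117 + 0.024 + 0.004 + 0 = 2.157
Σ x·lx·mx = 4.722; T = 4.722/2.157 = 2.18915…
r ≈ ln(R0)/T = ln(2.157)/2.18915… = 0.35115… → 0.351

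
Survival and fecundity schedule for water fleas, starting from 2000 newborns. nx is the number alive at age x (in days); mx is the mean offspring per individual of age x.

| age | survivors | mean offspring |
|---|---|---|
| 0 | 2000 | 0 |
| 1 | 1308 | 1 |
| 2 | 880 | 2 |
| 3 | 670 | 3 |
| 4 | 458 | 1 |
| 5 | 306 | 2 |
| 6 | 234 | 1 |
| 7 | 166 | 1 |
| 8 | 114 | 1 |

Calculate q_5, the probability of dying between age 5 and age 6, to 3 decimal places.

0.235

lx = nx/n0 = nx/2000: 1, 0.654, 0.44, 0.335, 0.229, 0.153, 0.117, 0.083, 0.057
q_5 = (l_5 − l_6) / l_5 = (0.153 − 0.117) / 0.153
     = 0.036 / 0.153 = 0.235294… → 0.235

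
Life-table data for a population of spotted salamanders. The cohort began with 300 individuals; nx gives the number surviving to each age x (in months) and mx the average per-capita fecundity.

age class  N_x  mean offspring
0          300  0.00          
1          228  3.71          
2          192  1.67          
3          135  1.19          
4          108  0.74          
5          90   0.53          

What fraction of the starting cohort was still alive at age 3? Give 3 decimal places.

0.450

l_3 = n_3/n_0 = 135/300 = 0.45 → 0.450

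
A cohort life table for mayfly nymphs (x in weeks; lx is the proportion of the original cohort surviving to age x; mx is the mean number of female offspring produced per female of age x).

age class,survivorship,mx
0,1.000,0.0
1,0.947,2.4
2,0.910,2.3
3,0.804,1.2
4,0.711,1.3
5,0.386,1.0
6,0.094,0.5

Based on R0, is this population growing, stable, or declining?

growing

R0 = Σ lx·mx = 0 + 2.2728 + 2.093 + 0.9648 + 0.9243 + 0.386 + 0.047 = 6.6879
R0 > 1, so the population is growing.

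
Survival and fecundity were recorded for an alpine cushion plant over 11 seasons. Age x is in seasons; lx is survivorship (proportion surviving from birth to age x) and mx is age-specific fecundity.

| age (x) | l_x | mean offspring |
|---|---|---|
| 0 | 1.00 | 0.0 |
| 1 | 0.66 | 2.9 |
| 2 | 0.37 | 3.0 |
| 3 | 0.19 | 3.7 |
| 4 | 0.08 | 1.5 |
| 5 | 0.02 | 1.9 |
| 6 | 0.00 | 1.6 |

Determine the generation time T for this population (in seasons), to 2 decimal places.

1.78

lx·mx: 0, 1.914, 1.11, 0.703, 0.12, 0.038, 0 → R0 = 3.885
x·lx·mx: 0, 1.914, 2.22, 2.109, 0.48, 0.19, 0 → Σ = 6.913
T = 6.913 / 3.885 = 1.779408… → 1.78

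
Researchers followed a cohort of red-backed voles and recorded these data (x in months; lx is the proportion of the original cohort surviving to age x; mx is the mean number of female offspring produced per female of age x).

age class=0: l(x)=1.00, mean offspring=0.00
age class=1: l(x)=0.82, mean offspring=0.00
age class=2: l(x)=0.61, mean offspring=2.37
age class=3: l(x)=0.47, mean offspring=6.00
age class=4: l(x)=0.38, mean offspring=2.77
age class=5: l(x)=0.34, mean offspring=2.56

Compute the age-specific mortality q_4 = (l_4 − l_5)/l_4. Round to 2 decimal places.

0.11

q_4 = (l_4 − l_5) / l_4 = (0.38 − 0.34) / 0.38
     = 0.04 / 0.38 = 0.105263… → 0.11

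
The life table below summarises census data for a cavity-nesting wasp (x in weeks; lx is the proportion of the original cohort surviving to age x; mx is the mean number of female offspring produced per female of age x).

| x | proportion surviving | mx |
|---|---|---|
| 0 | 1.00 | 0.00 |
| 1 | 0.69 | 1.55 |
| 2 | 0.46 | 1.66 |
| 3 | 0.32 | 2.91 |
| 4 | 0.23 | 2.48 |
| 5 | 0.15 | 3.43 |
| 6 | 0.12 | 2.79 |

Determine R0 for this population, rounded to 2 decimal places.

4.18

lx·mx by age: 0, 1.0695, 0.7636, 0.9312, 0.5704, 0.5145, 0.3348
R0 = Σ lx·mx = 4.184 → 4.18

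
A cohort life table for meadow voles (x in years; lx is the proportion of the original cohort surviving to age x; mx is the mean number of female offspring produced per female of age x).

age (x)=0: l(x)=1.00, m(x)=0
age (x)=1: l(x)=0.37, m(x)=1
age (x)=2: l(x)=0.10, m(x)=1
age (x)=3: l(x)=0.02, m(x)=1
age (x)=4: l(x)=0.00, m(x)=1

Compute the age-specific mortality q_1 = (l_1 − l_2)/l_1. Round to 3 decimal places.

0.730

q_1 = (l_1 − l_2) / l_1 = (0.37 − 0.1) / 0.37
     = 0.27 / 0.37 = 0.72973… → 0.730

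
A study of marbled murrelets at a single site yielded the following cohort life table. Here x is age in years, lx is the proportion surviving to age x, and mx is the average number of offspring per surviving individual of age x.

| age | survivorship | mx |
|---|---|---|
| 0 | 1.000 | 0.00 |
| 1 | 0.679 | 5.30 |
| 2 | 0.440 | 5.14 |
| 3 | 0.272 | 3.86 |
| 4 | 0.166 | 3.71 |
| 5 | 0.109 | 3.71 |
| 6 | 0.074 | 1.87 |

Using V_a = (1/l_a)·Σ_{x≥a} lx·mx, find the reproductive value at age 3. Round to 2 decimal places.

8.12

lx·mx for x ≥ 3: 1.04992, 0.61586, 0.40439, 0.13838 → sum = 2.20855
V_3 = 2.20855 / l_3 = 2.20855 / 0.272 = 8.119669… → 8.12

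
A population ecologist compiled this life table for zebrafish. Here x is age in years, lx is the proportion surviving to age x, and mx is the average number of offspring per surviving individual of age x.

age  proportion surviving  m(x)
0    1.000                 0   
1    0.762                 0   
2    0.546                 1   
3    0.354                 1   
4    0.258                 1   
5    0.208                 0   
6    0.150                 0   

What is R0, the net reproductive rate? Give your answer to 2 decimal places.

lx·mx by age: 0, 0, 0.546, 0.354, 0.258, 0, 0
R0 = Σ lx·mx = 1.158 → 1.16

1.16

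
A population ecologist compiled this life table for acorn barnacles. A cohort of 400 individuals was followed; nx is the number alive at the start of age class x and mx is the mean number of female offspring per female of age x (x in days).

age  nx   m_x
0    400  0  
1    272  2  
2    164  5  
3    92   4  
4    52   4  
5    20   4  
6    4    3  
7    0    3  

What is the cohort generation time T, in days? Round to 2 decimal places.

lx = nx/n0 = nx/400: 1, 0.68, 0.41, 0.23, 0.13, 0.05, 0.01, 0
lx·mx: 0, 1.36, 2.05, 0.92, 0.52, 0.2, 0.03, 0 → R0 = 5.08
x·lx·mx: 0, 1.36, 4.1, 2.76, 2.08, 1, 0.18, 0 → Σ = 11.48
T = 11.48 / 5.08 = 2.259843… → 2.26

2.26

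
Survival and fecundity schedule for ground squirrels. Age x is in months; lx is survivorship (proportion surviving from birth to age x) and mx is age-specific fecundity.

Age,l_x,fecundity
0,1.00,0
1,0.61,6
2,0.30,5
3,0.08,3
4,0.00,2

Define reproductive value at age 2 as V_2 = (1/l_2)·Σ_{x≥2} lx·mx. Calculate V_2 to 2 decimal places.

lx·mx for x ≥ 2: 1.5, 0.24, 0 → sum = 1.74
V_2 = 1.74 / l_2 = 1.74 / 0.3 = 5.8 → 5.80

5.80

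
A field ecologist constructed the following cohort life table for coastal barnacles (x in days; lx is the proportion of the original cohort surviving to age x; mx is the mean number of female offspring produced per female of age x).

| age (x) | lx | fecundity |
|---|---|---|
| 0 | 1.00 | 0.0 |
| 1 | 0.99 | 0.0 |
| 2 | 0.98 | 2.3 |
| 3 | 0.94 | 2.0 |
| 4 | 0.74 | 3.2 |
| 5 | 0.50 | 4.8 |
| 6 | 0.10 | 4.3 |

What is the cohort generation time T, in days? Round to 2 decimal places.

3.66

lx·mx: 0, 0, 2.254, 1.88, 2.368, 2.4, 0.43 → R0 = 9.332
x·lx·mx: 0, 0, 4.508, 5.64, 9.472, 12, 2.58 → Σ = 34.2
T = 34.2 / 9.332 = 3.664809… → 3.66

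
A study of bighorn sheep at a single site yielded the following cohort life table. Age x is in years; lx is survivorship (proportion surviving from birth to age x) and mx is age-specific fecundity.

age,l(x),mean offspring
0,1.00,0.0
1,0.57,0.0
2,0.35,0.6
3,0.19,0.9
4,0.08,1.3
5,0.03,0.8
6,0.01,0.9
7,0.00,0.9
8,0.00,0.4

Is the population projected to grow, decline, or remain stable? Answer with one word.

declining

R0 = Σ lx·mx = 0 + 0 + 0.21 + 0.171 + 0.104 + 0.024 + 0.009 + 0 + 0 = 0.518
R0 < 1, so the population is declining.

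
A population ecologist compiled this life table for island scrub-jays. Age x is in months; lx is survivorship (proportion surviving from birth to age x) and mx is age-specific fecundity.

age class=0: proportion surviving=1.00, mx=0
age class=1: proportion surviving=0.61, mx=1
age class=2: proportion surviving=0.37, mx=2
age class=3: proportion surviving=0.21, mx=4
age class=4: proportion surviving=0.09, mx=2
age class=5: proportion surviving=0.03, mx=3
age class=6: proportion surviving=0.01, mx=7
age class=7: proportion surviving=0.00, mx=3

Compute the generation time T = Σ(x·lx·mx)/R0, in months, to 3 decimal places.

2.451

lx·mx: 0, 0.61, 0.74, 0.84, 0.18, 0.09, 0.07, 0 → R0 = 2.53
x·lx·mx: 0, 0.61, 1.48, 2.52, 0.72, 0.45, 0.42, 0 → Σ = 6.2
T = 6.2 / 2.53 = 2.450593… → 2.451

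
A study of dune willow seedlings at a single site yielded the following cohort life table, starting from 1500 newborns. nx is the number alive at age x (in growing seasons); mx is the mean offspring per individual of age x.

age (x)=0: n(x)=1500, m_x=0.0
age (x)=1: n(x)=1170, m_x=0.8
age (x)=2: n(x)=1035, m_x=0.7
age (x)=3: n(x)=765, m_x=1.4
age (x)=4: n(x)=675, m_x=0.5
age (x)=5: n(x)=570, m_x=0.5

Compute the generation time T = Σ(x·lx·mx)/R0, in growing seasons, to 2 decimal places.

lx = nx/n0 = nx/1500: 1, 0.78, 0.69, 0.51, 0.45, 0.38
lx·mx: 0, 0.624, 0.483, 0.714, 0.225, 0.19 → R0 = 2.236
x·lx·mx: 0, 0.624, 0.966, 2.142, 0.9, 0.95 → Σ = 5.582
T = 5.582 / 2.236 = 2.496422… → 2.50

2.50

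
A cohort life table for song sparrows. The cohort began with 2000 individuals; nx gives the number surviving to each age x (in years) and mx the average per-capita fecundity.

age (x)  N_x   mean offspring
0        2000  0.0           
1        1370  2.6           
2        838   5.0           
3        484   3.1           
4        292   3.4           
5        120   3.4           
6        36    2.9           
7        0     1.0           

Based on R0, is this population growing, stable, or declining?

growing

lx = nx/n0 = nx/2000: 1, 0.685, 0.419, 0.242, 0.146, 0.06, 0.018, 0
R0 = Σ lx·mx = 0 + 1.781 + 2.095 + 0.7502 + 0.4964 + 0.204 + 0.0522 + 0 = 5.3788
R0 > 1, so the population is growing.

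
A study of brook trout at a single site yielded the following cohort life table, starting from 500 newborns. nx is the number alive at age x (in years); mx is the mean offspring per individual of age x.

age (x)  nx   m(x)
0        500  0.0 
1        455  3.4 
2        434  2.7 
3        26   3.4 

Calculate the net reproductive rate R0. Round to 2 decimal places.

lx = nx/n0 = nx/500: 1, 0.91, 0.868, 0.052
lx·mx by age: 0, 3.094, 2.3436, 0.1768
R0 = Σ lx·mx = 5.6144 → 5.61

5.61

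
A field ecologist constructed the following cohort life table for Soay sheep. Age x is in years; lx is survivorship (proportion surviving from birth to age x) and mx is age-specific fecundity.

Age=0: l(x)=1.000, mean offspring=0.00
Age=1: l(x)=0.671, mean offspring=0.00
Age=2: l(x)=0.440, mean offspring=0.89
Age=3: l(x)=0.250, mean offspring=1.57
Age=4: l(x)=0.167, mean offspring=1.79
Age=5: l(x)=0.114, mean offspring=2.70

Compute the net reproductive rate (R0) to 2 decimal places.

1.39

lx·mx by age: 0, 0, 0.3916, 0.3925, 0.29893, 0.3078
R0 = Σ lx·mx = 1.39083 → 1.39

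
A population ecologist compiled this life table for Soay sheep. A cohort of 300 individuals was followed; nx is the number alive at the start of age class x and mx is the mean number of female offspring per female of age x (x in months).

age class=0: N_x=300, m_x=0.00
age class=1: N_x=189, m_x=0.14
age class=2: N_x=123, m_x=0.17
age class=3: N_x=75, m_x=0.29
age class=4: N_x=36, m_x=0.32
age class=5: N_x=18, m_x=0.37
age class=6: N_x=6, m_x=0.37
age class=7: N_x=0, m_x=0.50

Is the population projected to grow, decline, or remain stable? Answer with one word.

lx = nx/n0 = nx/300: 1, 0.63, 0.41, 0.25, 0.12, 0.06, 0.02, 0
R0 = Σ lx·mx = 0 + 0.0882 + 0.0697 + 0.0725 + 0.0384 + 0.0222 + 0.0074 + 0 = 0.2984
R0 < 1, so the population is declining.

declining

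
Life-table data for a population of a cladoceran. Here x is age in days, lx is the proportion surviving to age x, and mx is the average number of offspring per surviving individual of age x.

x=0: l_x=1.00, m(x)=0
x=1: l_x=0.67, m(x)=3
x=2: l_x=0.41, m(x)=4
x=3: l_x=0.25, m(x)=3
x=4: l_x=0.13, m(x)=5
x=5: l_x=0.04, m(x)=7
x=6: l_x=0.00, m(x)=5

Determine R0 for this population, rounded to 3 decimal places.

5.330

lx·mx by age: 0, 2.01, 1.64, 0.75, 0.65, 0.28, 0
R0 = Σ lx·mx = 5.33 → 5.330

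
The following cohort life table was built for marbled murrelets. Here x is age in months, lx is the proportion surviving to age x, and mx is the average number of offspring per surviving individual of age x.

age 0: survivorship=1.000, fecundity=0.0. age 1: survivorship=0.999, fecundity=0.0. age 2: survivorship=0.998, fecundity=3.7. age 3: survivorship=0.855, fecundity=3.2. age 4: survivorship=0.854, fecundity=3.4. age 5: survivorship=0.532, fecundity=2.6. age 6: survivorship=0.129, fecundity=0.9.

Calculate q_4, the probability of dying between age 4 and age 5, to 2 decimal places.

q_4 = (l_4 − l_5) / l_4 = (0.854 − 0.532) / 0.854
     = 0.322 / 0.854 = 0.377049… → 0.38

0.38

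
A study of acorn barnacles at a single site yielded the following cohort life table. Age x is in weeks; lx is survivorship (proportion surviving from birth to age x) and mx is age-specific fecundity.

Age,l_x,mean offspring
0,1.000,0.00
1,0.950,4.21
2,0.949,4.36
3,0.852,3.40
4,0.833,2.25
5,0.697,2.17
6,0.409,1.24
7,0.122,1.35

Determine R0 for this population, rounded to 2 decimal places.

15.09

lx·mx by age: 0, 3.9995, 4.13764, 2.8968, 1.87425, 1.51249, 0.50716, 0.1647
R0 = Σ lx·mx = 15.09254 → 15.09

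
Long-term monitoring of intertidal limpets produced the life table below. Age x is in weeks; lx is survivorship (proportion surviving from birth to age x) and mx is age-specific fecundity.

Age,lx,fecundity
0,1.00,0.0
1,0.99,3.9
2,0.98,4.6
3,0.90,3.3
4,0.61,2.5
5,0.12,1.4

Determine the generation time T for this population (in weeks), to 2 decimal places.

2.20

lx·mx: 0, 3.861, 4.508, 2.97, 1.525, 0.168 → R0 = 13.032
x·lx·mx: 0, 3.861, 9.016, 8.91, 6.1, 0.84 → Σ = 28.727
T = 28.727 / 13.032 = 2.204343… → 2.20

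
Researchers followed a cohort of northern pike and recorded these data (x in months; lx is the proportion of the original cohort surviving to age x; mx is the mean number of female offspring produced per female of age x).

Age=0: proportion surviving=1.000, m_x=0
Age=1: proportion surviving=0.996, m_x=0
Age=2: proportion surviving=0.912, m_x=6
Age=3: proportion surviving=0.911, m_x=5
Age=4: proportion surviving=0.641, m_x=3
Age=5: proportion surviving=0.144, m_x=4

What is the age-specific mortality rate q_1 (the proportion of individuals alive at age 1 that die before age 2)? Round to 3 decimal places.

0.084

q_1 = (l_1 − l_2) / l_1 = (0.996 − 0.912) / 0.996
     = 0.084 / 0.996 = 0.084337… → 0.084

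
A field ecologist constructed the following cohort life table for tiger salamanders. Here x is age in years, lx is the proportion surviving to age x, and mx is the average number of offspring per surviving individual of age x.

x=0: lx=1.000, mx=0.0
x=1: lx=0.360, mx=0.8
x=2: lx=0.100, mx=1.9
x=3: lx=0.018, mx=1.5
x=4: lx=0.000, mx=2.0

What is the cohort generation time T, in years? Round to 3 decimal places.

1.483

lx·mx: 0, 0.288, 0.19, 0.027, 0 → R0 = 0.505
x·lx·mx: 0, 0.288, 0.38, 0.081, 0 → Σ = 0.749
T = 0.749 / 0.505 = 1.483168… → 1.483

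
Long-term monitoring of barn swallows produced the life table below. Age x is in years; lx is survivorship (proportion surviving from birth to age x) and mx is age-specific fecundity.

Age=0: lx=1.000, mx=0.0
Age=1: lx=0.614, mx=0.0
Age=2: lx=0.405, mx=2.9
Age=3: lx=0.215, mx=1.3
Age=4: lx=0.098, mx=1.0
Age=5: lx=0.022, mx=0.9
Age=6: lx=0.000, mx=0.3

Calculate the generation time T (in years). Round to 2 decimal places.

2.34

lx·mx: 0, 0, 1.1745, 0.2795, 0.098, 0.0198, 0 → R0 = 1.5718
x·lx·mx: 0, 0, 2.349, 0.8385, 0.392, 0.099, 0 → Σ = 3.6785
T = 3.6785 / 1.5718 = 2.34031… → 2.34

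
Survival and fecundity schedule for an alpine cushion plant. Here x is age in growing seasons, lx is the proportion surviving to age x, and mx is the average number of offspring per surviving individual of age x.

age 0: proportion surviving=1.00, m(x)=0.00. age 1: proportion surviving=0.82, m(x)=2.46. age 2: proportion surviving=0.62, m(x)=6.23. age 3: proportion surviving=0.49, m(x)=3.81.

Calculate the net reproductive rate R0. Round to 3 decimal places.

7.747

lx·mx by age: 0, 2.0172, 3.8626, 1.8669
R0 = Σ lx·mx = 7.7467 → 7.747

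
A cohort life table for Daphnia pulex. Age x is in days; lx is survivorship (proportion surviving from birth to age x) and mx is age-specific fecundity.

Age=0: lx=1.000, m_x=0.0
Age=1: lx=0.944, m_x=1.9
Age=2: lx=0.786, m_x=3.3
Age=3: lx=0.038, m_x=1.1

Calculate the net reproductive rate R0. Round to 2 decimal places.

lx·mx by age: 0, 1.7936, 2.5938, 0.0418
R0 = Σ lx·mx = 4.4292 → 4.43

4.43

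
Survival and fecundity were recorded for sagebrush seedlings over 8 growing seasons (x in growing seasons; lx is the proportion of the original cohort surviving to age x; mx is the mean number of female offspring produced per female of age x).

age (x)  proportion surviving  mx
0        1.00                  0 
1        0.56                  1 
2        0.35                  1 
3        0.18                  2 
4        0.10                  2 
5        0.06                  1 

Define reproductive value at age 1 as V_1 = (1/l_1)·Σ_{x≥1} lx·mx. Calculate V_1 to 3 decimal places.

2.732

lx·mx for x ≥ 1: 0.56, 0.35, 0.36, 0.2, 0.06 → sum = 1.53
V_1 = 1.53 / l_1 = 1.53 / 0.56 = 2.732143… → 2.732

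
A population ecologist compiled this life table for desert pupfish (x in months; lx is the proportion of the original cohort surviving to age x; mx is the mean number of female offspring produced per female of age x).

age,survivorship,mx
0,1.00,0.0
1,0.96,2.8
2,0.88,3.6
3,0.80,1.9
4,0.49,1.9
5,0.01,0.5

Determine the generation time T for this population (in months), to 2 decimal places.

lx·mx: 0, 2.688, 3.168, 1.52, 0.931, 0.005 → R0 = 8.312
x·lx·mx: 0, 2.688, 6.336, 4.56, 3.724, 0.025 → Σ = 17.333
T = 17.333 / 8.312 = 2.085298… → 2.09

2.09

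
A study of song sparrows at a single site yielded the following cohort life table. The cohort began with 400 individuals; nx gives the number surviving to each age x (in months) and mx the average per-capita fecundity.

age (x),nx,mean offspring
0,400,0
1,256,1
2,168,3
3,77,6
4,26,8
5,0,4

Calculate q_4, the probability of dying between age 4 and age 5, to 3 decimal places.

1.000

lx = nx/n0 = nx/400: 1, 0.64, 0.42, 0.1925, 0.065, 0
q_4 = (l_4 − l_5) / l_4 = (0.065 − 0) / 0.065
     = 0.065 / 0.065 = 1 → 1.000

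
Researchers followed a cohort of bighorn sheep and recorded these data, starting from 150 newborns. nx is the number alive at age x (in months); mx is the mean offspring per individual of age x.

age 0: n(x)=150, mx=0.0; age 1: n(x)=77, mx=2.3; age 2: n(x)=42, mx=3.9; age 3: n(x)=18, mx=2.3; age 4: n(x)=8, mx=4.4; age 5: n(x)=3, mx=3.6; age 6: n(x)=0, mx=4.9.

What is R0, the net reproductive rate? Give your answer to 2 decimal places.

2.86

lx = nx/n0 = nx/150: 1, 0.51333…, 0.28, 0.12, 0.05333…, 0.02, 0
lx·mx by age: 0, 1.180667…, 1.092, 0.276, 0.234667…, 0.072, 0
R0 = Σ lx·mx = 2.855333… → 2.86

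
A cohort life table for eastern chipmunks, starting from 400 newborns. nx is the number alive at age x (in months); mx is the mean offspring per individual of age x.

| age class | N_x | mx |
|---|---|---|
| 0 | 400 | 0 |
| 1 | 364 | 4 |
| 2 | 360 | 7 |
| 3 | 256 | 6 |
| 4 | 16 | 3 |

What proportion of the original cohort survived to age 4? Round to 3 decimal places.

0.040

l_4 = n_4/n_0 = 16/400 = 0.04 → 0.040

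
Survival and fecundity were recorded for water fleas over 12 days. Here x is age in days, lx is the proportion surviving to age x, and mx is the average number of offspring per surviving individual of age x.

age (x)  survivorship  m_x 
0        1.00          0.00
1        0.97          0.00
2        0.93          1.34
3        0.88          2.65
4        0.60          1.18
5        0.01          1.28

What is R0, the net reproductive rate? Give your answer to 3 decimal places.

4.299

lx·mx by age: 0, 0, 1.2462, 2.332, 0.708, 0.0128
R0 = Σ lx·mx = 4.299 → 4.299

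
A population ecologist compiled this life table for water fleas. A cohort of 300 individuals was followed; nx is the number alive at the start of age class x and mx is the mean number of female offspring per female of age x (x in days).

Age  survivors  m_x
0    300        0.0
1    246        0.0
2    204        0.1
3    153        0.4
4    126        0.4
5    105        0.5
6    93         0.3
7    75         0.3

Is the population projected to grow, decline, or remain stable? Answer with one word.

declining

lx = nx/n0 = nx/300: 1, 0.82, 0.68, 0.51, 0.42, 0.35, 0.31, 0.25
R0 = Σ lx·mx = 0 + 0 + 0.068 + 0.204 + 0.168 + 0.175 + 0.093 + 0.075 = 0.783
R0 < 1, so the population is declining.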